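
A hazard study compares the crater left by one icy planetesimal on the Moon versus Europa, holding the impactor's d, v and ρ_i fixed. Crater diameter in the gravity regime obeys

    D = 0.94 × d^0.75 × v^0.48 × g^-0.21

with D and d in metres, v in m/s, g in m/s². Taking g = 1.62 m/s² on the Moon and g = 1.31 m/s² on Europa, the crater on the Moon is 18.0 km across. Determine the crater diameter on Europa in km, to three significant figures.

All impactor-dependent factors cancel in the ratio, leaving D_Europa/D_Moon = (g_Europa/g_Moon)^-0.21.
(1.31/1.62)^-0.21 = 0.8086^-0.21 = 1.046
D_Europa = 1.046 × 18.0 km = 18.8 km

D ≈ 18.8 km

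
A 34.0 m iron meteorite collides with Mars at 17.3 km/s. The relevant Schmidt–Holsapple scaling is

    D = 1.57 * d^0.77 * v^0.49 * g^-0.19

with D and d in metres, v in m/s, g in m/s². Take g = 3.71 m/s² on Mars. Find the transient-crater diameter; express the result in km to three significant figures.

In SI units: v = 17300 m/s.
d^0.77 = 34^0.77 = 15.11
v^0.49 = 17300^0.49 = 119.3
g^-0.19 = 3.71^-0.19 = 0.7795
D = 1.57 × 15.11 × 119.3 × 0.7795 = 2206 m
   = 2.206 km

D ≈ 2.21 km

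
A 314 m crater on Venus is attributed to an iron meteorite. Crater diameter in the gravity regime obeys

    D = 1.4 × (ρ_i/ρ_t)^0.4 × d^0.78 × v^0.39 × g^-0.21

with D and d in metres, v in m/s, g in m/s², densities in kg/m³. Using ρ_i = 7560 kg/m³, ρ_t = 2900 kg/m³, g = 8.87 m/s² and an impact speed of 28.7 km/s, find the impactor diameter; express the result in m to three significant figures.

d ≈ 6.71 m

Rearranging for d: d = [D / (1.4 · (7560/2900)^0.4 · 28700^0.39 · 8.87^-0.21)]^(1/0.78).
(7560/2900)^0.4 = 1.467
28700^0.39 = 54.77
8.87^-0.21 = 0.6323
Denominator = 1.4 × 1.467 × 54.77 × 0.6323 = 71.13
D / 71.13 = 314 / 71.13 = 4.414
d = 4.414^(1/0.78) = 4.414^1.2821 = 6.710 m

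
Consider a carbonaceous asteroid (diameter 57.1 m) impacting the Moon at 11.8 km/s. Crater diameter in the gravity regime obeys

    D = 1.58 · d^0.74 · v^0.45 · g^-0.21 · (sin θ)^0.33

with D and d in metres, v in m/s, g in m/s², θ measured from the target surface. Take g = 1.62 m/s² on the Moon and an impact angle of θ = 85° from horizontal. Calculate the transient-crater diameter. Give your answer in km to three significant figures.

In SI units: v = 11800 m/s.
d^0.74 = 57.1^0.74 = 19.95
v^0.45 = 11800^0.45 = 67.97
g^-0.21 = 1.62^-0.21 = 0.9037
(sin 85°)^0.33 = 0.9962^0.33 = 0.9987
D = 1.58 × 19.95 × 67.97 × 0.9037 × 0.9987 = 1934 m
   = 1.934 km

D ≈ 1.93 km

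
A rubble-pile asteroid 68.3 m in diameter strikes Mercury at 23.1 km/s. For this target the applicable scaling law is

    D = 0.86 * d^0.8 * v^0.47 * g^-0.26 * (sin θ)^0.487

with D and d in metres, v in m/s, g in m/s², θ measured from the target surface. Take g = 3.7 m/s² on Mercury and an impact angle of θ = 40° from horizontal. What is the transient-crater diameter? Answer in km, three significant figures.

D ≈ 1.63 km

In SI units: v = 23100 m/s.
d^0.8 = 68.3^0.8 = 29.35
v^0.47 = 23100^0.47 = 112.4
g^-0.26 = 3.7^-0.26 = 0.7117
(sin 40°)^0.487 = 0.6428^0.487 = 0.8064
D = 0.86 × 29.35 × 112.4 × 0.7117 × 0.8064 = 1628 m
   = 1.628 km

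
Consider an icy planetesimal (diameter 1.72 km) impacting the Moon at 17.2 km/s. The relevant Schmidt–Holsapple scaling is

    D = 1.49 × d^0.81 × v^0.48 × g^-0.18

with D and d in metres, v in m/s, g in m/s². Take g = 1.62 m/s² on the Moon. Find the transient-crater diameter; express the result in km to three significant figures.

D ≈ 61.6 km

In SI units: d = 1720 m, v = 17200 m/s.
d^0.81 = 1720^0.81 = 417.6
v^0.48 = 17200^0.48 = 107.9
g^-0.18 = 1.62^-0.18 = 0.9168
D = 1.49 × 417.6 × 107.9 × 0.9168 = 61552 m
   = 61.55 km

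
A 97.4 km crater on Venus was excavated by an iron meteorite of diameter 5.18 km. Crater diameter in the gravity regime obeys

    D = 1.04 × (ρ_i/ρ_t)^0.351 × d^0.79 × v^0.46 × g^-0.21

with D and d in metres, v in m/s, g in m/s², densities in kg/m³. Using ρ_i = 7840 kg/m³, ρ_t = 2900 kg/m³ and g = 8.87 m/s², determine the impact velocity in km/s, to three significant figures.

v ≈ 34.0 km/s

Rearranging for v: v = [D / (1.04 · (7840/2900)^0.351 · 5180^0.79 · 8.87^-0.21)]^(1/0.46).
D = 97400 m.
(7840/2900)^0.351 = 1.418
5180^0.79 = 859.6
8.87^-0.21 = 0.6323
Denominator = 1.04 × 1.418 × 859.6 × 0.6323 = 801.5
D / 801.5 = 97400 / 801.5 = 121.5
v = 121.5^(1/0.46) = 121.5^2.1739 = 34014 m/s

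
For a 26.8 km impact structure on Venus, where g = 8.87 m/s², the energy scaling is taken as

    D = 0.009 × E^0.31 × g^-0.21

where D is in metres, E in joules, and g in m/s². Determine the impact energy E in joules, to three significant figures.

Rearranging: E = [D / (0.009 · g^-0.21)]^(1/0.31).
D = 26800 m.
g^-0.21 = 8.87^-0.21 = 0.6323
D / (0.009 × 0.6323) = 26800 / (5.691 × 10^-3) = 4.709 × 10^6
E = (4.709 × 10^6)^3.2258 = 3.354 × 10^21 J

E ≈ 3.35 × 10^21 J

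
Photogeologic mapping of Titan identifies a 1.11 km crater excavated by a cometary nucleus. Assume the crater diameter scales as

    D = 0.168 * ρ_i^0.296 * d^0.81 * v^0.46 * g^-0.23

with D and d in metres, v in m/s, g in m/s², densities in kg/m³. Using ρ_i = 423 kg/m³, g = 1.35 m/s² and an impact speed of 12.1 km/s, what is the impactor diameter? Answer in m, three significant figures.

Rearranging for d: d = [D / (0.168 · 423^0.296 · 12100^0.46 · 1.35^-0.23)]^(1/0.81).
D = 1110 m.
423^0.296 = 5.990
12100^0.46 = 75.52
1.35^-0.23 = 0.9333
Denominator = 0.168 × 5.990 × 75.52 × 0.9333 = 70.93
D / 70.93 = 1110 / 70.93 = 15.65
d = 15.65^(1/0.81) = 15.65^1.2346 = 29.84 m

d ≈ 29.8 m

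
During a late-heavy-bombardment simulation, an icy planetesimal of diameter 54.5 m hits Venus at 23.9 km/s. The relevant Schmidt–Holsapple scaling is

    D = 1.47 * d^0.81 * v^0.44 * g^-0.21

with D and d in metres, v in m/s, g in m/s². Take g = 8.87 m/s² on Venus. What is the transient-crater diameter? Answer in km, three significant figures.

In SI units: v = 23900 m/s.
d^0.81 = 54.5^0.81 = 25.50
v^0.44 = 23900^0.44 = 84.43
g^-0.21 = 8.87^-0.21 = 0.6323
D = 1.47 × 25.50 × 84.43 × 0.6323 = 2001 m
   = 2.001 km

D ≈ 2.00 km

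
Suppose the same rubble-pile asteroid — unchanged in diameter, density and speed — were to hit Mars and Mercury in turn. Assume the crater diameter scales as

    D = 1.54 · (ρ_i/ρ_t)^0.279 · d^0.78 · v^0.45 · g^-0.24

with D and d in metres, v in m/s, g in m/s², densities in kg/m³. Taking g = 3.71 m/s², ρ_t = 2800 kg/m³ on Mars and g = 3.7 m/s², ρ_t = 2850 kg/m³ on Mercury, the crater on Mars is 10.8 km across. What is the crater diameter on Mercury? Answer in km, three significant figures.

D ≈ 10.8 km

The impactor-only factors (d, v, ρ_i) cancel in the ratio, leaving D_Mercury/D_Mars = (g_Mercury/g_Mars)^-0.24 · (ρ_t,Mars/ρ_t,Mercury)^0.279.
(3.7/3.71)^-0.24 = 0.9973^-0.24 = 1.001
(2800/2850)^0.279 = 0.9825^0.279 = 0.9951
Ratio = 1.001 × 0.9951 = 0.9961
D_Mercury = 0.9961 × 10.8 km = 10.8 km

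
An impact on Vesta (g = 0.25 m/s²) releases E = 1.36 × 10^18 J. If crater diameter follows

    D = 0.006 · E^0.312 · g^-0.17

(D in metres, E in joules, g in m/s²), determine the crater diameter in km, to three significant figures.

D ≈ 3.45 km

E^0.312 = (1.36 × 10^18)^0.312 = 4.546 × 10^5
g^-0.17 = 0.25^-0.17 = 1.266
D = 0.006 × 4.546 × 10^5 × 1.266 = 3453 m
   = 3.453 km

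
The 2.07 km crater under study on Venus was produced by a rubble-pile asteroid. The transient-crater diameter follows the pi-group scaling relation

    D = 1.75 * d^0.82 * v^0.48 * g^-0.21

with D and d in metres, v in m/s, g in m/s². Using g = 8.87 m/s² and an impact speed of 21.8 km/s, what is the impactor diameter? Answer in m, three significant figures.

d ≈ 28.2 m

Rearranging for d: d = [D / (1.75 · 21800^0.48 · 8.87^-0.21)]^(1/0.82).
D = 2070 m.
21800^0.48 = 120.9
8.87^-0.21 = 0.6323
Denominator = 1.75 × 120.9 × 0.6323 = 133.8
D / 133.8 = 2070 / 133.8 = 15.47
d = 15.47^(1/0.82) = 15.47^1.2195 = 28.22 m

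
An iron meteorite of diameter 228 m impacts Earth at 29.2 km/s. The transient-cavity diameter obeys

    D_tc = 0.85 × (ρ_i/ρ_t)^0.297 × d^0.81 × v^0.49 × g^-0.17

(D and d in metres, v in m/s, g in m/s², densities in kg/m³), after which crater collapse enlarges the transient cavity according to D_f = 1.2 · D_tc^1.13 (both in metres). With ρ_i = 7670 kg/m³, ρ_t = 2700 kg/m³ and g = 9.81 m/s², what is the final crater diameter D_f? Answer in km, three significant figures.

v = 29200 m/s.
(ρ_i/ρ_t)^0.297 = (7670/2700)^0.297 = 1.364
d^0.81 = 228^0.81 = 81.27
v^0.49 = 29200^0.49 = 154.2
g^-0.17 = 9.81^-0.17 = 0.6783
D_tc = 0.85 × 1.364 × 81.27 × 154.2 × 0.6783 = 9855 m
D_f = 1.2 × (9855)^1.13 = 39085 m
     = 39.09 km

D_f ≈ 39.1 km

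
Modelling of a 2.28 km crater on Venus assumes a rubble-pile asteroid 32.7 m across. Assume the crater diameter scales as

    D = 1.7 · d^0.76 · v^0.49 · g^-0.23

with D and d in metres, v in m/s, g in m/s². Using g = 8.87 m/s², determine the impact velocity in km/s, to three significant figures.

v ≈ 30.1 km/s

Rearranging for v: v = [D / (1.7 · 32.7^0.76 · 8.87^-0.23)]^(1/0.49).
D = 2280 m.
32.7^0.76 = 14.16
8.87^-0.23 = 0.6053
Denominator = 1.7 × 14.16 × 0.6053 = 14.57
D / 14.57 = 2280 / 14.57 = 156.5
v = 156.5^(1/0.49) = 156.5^2.0408 = 30100 m/s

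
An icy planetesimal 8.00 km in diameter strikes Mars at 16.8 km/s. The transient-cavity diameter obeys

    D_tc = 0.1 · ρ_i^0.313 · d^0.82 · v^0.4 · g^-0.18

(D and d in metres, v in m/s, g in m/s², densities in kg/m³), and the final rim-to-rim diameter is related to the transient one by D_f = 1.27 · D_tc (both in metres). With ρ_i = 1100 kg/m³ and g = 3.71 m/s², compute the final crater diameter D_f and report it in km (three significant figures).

D_f ≈ 69.8 km

In SI: d = 8000 m, v = 16800 m/s.
ρ_i^0.313 = 1100^0.313 = 8.953
d^0.82 = 8000^0.82 = 1587
v^0.4 = 16800^0.4 = 48.99
g^-0.18 = 3.71^-0.18 = 0.7898
D_tc = 0.1 × 8.953 × 1587 × 48.99 × 0.7898 = 54980 m
D_f = 1.27 × 54980 = 69825 m
     = 69.82 km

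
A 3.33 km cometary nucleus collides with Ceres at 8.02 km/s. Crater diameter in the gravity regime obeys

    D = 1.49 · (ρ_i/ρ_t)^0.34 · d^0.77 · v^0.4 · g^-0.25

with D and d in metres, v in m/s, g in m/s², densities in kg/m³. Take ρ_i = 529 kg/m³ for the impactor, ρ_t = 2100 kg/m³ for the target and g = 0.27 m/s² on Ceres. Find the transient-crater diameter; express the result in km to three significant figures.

In SI units: d = 3330 m, v = 8020 m/s.
(ρ_i/ρ_t)^0.34 = (529/2100)^0.34 = 0.6258
d^0.77 = 3330^0.77 = 515.6
v^0.4 = 8020^0.4 = 36.45
g^-0.25 = 0.27^-0.25 = 1.387
D = 1.49 × 0.6258 × 515.6 × 36.45 × 1.387 = 24306 m
   = 24.31 km

D ≈ 24.3 km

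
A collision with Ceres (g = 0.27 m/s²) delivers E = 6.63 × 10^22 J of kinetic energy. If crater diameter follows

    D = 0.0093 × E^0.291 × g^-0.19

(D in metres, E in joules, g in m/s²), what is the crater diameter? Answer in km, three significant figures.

D ≈ 52.2 km

E^0.291 = (6.63 × 10^22)^0.291 = 4.376 × 10^6
g^-0.19 = 0.27^-0.19 = 1.282
D = 0.0093 × 4.376 × 10^6 × 1.282 = 52173 m
   = 52.17 km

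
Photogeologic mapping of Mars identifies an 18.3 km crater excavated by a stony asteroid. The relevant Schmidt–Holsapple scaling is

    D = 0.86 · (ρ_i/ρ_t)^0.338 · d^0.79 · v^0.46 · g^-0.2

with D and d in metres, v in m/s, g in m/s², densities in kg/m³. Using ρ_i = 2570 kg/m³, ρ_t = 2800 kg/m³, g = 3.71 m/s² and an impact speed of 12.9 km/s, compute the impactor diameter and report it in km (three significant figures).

d ≈ 1.76 km

Rearranging for d: d = [D / (0.86 · (2570/2800)^0.338 · 12900^0.46 · 3.71^-0.2)]^(1/0.79).
D = 18300 m.
(2570/2800)^0.338 = 0.9714
12900^0.46 = 77.78
3.71^-0.2 = 0.7694
Denominator = 0.86 × 0.9714 × 77.78 × 0.7694 = 49.99
D / 49.99 = 18300 / 49.99 = 366.1
d = 366.1^(1/0.79) = 366.1^1.2658 = 1758 m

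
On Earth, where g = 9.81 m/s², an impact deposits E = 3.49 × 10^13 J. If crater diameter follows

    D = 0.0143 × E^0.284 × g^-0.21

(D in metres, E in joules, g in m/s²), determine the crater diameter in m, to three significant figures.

D ≈ 62.1 m

E^0.284 = (3.49 × 10^13)^0.284 = 7.017 × 10^3
g^-0.21 = 9.81^-0.21 = 0.6191
D = 0.0143 × 7.017 × 10^3 × 0.6191 = 62.12 m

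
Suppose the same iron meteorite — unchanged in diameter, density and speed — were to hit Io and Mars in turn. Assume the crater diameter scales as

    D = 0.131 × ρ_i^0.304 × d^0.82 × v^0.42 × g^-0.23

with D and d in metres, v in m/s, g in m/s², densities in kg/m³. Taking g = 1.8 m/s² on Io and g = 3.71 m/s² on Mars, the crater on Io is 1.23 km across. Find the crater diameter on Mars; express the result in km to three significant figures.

D ≈ 1.04 km

All impactor-dependent factors cancel in the ratio, leaving D_Mars/D_Io = (g_Mars/g_Io)^-0.23.
(3.71/1.8)^-0.23 = 2.061^-0.23 = 0.8468
D_Mars = 0.8468 × 1.23 km = 1.04 km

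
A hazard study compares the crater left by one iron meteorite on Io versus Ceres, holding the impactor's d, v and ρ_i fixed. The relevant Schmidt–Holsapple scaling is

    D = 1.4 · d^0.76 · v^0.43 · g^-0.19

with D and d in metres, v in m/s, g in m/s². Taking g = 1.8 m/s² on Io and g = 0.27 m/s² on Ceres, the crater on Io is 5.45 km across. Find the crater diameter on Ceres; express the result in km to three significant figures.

All impactor-dependent factors cancel in the ratio, leaving D_Ceres/D_Io = (g_Ceres/g_Io)^-0.19.
(0.27/1.8)^-0.19 = 0.1500^-0.19 = 1.434
D_Ceres = 1.434 × 5.45 km = 7.82 km

D ≈ 7.82 km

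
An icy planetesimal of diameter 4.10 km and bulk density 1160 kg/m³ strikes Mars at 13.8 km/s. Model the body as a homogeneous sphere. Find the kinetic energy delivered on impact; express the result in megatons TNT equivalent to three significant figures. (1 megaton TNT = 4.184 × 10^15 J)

E ≈ 9.53 × 10^5 Mt TNT

d = 4100 m; v = 13800 m/s.
Mass m = (π/6) ρ d³ = (π/6) × 1160 × (4100)³ = 4.186 × 10^13 kg
E = ½ m v² = 0.5 × 4.186 × 10^13 × (13800)² = 3.986 × 10^21 J
   = 3.986 × 10^21 / 4.184×10^15 = 9.527 × 10^5 Mt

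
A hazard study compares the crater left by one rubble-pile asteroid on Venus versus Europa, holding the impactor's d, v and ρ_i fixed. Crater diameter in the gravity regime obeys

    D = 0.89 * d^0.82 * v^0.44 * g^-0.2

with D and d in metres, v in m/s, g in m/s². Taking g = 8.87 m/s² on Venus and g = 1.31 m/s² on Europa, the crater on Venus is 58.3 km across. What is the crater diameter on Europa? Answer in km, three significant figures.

D ≈ 85.5 km

All impactor-dependent factors cancel in the ratio, leaving D_Europa/D_Venus = (g_Europa/g_Venus)^-0.2.
(1.31/8.87)^-0.2 = 0.1477^-0.2 = 1.466
D_Europa = 1.466 × 58.3 km = 85.5 km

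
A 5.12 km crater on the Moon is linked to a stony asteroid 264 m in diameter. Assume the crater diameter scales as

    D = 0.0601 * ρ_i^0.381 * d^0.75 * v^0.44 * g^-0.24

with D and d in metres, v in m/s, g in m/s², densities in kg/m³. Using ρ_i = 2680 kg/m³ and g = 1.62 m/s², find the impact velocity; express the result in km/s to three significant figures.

Rearranging for v: v = [D / (0.0601 · 2680^0.381 · 264^0.75 · 1.62^-0.24)]^(1/0.44).
D = 5120 m.
2680^0.381 = 20.24
264^0.75 = 65.49
1.62^-0.24 = 0.8907
Denominator = 0.0601 × 20.24 × 65.49 × 0.8907 = 70.96
D / 70.96 = 5120 / 70.96 = 72.15
v = 72.15^(1/0.44) = 72.15^2.2727 = 16719 m/s

v ≈ 16.7 km/s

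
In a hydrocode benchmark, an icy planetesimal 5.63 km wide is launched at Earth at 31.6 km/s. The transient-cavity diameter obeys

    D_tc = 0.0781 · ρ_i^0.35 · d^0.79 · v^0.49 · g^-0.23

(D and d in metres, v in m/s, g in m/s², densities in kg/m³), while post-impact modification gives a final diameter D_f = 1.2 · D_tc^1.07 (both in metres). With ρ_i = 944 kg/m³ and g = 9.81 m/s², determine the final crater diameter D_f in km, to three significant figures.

D_f ≈ 197 km

In SI: d = 5630 m, v = 31600 m/s.
ρ_i^0.35 = 944^0.35 = 11.00
d^0.79 = 5630^0.79 = 918.1
v^0.49 = 31600^0.49 = 160.3
g^-0.23 = 9.81^-0.23 = 0.5914
D_tc = 0.0781 × 11.00 × 918.1 × 160.3 × 0.5914 = 74770 m
D_f = 1.2 × (74770)^1.07 = 1.968 × 10^5 m
     = 196.8 km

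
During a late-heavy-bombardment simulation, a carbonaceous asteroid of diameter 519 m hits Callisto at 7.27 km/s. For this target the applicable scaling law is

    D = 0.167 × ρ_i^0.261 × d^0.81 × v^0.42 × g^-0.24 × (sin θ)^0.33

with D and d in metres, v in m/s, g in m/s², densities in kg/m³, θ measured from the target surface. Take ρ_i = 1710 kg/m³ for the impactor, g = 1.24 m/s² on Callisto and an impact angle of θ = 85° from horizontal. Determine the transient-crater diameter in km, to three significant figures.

In SI units: v = 7270 m/s.
ρ_i^0.261 = 1710^0.261 = 6.979
d^0.81 = 519^0.81 = 158.2
v^0.42 = 7270^0.42 = 41.86
g^-0.24 = 1.24^-0.24 = 0.9497
(sin 85°)^0.33 = 0.9962^0.33 = 0.9987
D = 0.167 × 6.979 × 158.2 × 41.86 × 0.9497 × 0.9987 = 7320 m
   = 7.320 km

D ≈ 7.32 km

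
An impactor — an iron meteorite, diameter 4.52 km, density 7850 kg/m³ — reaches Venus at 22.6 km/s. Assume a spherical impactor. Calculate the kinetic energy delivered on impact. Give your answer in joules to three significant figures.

E ≈ 9.69 × 10^22 J

d = 4520 m; v = 22600 m/s.
Mass m = (π/6) ρ d³ = (π/6) × 7850 × (4520)³ = 3.796 × 10^14 kg
E = ½ m v² = 0.5 × 3.796 × 10^14 × (22600)² = 9.694 × 10^22 J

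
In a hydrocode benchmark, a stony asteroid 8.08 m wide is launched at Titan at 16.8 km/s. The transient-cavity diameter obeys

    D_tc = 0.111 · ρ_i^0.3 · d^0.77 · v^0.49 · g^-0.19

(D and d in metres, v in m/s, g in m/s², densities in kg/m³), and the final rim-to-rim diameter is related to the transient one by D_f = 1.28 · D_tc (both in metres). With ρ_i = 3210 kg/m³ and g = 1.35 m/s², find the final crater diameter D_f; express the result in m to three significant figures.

v = 16800 m/s.
ρ_i^0.3 = 3210^0.3 = 11.27
d^0.77 = 8.08^0.77 = 4.997
v^0.49 = 16800^0.49 = 117.6
g^-0.19 = 1.35^-0.19 = 0.9446
D_tc = 0.111 × 11.27 × 4.997 × 117.6 × 0.9446 = 694.4 m
D_f = 1.28 × 694.4 = 888.8 m

D_f ≈ 889 m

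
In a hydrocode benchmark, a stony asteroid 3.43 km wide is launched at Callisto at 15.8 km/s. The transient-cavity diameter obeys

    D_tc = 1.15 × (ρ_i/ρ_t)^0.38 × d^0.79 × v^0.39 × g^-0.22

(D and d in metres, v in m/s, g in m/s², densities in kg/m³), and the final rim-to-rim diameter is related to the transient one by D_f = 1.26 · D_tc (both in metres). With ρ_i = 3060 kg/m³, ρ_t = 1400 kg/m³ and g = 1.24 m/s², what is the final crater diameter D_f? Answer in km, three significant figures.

D_f ≈ 50.1 km

In SI: d = 3430 m, v = 15800 m/s.
(ρ_i/ρ_t)^0.38 = (3060/1400)^0.38 = 1.346
d^0.79 = 3430^0.79 = 620.7
v^0.39 = 15800^0.39 = 43.40
g^-0.22 = 1.24^-0.22 = 0.9538
D_tc = 1.15 × 1.346 × 620.7 × 43.40 × 0.9538 = 39770 m
D_f = 1.26 × 39770 = 50110 m
     = 50.11 km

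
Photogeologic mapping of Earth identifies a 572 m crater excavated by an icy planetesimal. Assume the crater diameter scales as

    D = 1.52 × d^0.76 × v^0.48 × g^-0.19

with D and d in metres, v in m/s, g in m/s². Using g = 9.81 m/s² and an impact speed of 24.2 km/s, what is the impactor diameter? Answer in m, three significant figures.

d ≈ 7.38 m

Rearranging for d: d = [D / (1.52 · 24200^0.48 · 9.81^-0.19)]^(1/0.76).
24200^0.48 = 127.1
9.81^-0.19 = 0.6480
Denominator = 1.52 × 127.1 × 0.6480 = 125.2
D / 125.2 = 572 / 125.2 = 4.569
d = 4.569^(1/0.76) = 4.569^1.3158 = 7.382 m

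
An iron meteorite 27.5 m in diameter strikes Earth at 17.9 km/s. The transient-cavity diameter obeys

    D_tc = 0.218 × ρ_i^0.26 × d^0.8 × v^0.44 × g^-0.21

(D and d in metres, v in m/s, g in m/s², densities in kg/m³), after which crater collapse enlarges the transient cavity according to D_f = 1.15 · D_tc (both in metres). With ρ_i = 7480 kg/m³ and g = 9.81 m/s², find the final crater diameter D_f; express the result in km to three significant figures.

v = 17900 m/s.
ρ_i^0.26 = 7480^0.26 = 10.17
d^0.8 = 27.5^0.8 = 14.17
v^0.44 = 17900^0.44 = 74.35
g^-0.21 = 9.81^-0.21 = 0.6191
D_tc = 0.218 × 10.17 × 14.17 × 74.35 × 0.6191 = 1446 m
D_f = 1.15 × 1446 = 1663 m
     = 1.663 km

D_f ≈ 1.66 km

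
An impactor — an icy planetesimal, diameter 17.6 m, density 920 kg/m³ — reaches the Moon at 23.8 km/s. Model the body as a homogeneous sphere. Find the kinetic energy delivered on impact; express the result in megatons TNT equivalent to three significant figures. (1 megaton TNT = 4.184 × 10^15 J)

E ≈ 0.178 Mt TNT

v = 23800 m/s.
Mass m = (π/6) ρ d³ = (π/6) × 920 × (17.6)³ = 2.626 × 10^6 kg
E = ½ m v² = 0.5 × 2.626 × 10^6 × (23800)² = 7.437 × 10^14 J
   = 7.437 × 10^14 / 4.184×10^15 = 0.1777 Mt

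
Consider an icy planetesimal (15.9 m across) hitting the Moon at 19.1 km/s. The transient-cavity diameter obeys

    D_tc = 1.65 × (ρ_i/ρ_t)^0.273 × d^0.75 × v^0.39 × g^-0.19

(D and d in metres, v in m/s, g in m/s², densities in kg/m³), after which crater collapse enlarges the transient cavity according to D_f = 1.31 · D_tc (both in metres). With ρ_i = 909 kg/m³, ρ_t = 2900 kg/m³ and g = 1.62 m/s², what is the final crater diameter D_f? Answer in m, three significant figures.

v = 19100 m/s.
(ρ_i/ρ_t)^0.273 = (909/2900)^0.273 = 0.7285
d^0.75 = 15.9^0.75 = 7.962
v^0.39 = 19100^0.39 = 46.73
g^-0.19 = 1.62^-0.19 = 0.9124
D_tc = 1.65 × 0.7285 × 7.962 × 46.73 × 0.9124 = 408.1 m
D_f = 1.31 × 408.1 = 534.6 m

D_f ≈ 535 m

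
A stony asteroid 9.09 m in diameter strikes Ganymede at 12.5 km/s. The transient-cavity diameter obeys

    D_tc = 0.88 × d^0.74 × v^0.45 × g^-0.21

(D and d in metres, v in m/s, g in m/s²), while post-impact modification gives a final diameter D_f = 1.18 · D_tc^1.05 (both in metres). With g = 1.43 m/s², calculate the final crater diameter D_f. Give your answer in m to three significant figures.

D_f ≈ 457 m

v = 12500 m/s.
d^0.74 = 9.09^0.74 = 5.121
v^0.45 = 12500^0.45 = 69.76
g^-0.21 = 1.43^-0.21 = 0.9276
D_tc = 0.88 × 5.121 × 69.76 × 0.9276 = 291.6 m
D_f = 1.18 × (291.6)^1.05 = 457.0 m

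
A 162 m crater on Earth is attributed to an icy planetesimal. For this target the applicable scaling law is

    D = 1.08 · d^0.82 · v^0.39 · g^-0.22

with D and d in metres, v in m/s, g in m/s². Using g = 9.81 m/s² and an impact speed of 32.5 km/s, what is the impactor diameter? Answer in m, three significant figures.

Rearranging for d: d = [D / (1.08 · 32500^0.39 · 9.81^-0.22)]^(1/0.82).
32500^0.39 = 57.50
9.81^-0.22 = 0.6051
Denominator = 1.08 × 57.50 × 0.6051 = 37.58
D / 37.58 = 162 / 37.58 = 4.311
d = 4.311^(1/0.82) = 4.311^1.2195 = 5.941 m

d ≈ 5.94 m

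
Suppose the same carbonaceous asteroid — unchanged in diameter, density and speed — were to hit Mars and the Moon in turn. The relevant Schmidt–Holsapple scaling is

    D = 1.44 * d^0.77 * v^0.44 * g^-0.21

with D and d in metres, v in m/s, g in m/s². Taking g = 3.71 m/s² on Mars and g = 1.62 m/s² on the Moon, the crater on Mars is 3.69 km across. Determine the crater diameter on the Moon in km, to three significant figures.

D ≈ 4.39 km

All impactor-dependent factors cancel in the ratio, leaving D_Moon/D_Mars = (g_Moon/g_Mars)^-0.21.
(1.62/3.71)^-0.21 = 0.4367^-0.21 = 1.190
D_Moon = 1.190 × 3.69 km = 4.39 km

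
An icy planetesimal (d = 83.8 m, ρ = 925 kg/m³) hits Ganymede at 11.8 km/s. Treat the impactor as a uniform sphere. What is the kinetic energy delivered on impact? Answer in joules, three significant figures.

v = 11800 m/s.
Mass m = (π/6) ρ d³ = (π/6) × 925 × (83.8)³ = 2.850 × 10^8 kg
E = ½ m v² = 0.5 × 2.850 × 10^8 × (11800)² = 1.984 × 10^16 J

E ≈ 1.98 × 10^16 J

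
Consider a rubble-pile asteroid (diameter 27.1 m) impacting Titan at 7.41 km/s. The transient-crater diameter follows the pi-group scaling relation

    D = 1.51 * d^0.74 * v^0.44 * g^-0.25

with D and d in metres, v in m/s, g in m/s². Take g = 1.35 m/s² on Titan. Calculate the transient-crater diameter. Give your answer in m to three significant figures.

D ≈ 812 m

In SI units: v = 7410 m/s.
d^0.74 = 27.1^0.74 = 11.49
v^0.44 = 7410^0.44 = 50.43
g^-0.25 = 1.35^-0.25 = 0.9277
D = 1.51 × 11.49 × 50.43 × 0.9277 = 811.7 m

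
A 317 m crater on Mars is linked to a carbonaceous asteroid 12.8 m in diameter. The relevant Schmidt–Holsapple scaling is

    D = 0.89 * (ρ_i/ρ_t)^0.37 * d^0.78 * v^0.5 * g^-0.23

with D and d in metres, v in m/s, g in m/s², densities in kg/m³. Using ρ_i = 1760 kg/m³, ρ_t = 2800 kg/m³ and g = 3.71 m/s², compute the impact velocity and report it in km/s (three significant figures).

v ≈ 6.13 km/s

Rearranging for v: v = [D / (0.89 · (1760/2800)^0.37 · 12.8^0.78 · 3.71^-0.23)]^(1/0.5).
(1760/2800)^0.37 = 0.8422
12.8^0.78 = 7.305
3.71^-0.23 = 0.7397
Denominator = 0.89 × 0.8422 × 7.305 × 0.7397 = 4.050
D / 4.050 = 317 / 4.050 = 78.27
v = 78.27^(1/0.5) = 78.27^2 = 6126 m/s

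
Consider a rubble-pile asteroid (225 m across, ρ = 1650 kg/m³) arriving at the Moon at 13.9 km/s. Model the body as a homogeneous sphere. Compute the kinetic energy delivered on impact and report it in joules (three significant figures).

E ≈ 9.51 × 10^17 J

v = 13900 m/s.
Mass m = (π/6) ρ d³ = (π/6) × 1650 × (225)³ = 9.841 × 10^9 kg
E = ½ m v² = 0.5 × 9.841 × 10^9 × (13900)² = 9.507 × 10^17 J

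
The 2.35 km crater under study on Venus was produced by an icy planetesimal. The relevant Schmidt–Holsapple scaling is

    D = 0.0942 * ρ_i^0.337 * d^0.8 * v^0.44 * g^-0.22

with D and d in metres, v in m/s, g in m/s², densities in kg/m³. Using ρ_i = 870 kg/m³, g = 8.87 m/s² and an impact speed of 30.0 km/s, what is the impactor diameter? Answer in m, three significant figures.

d ≈ 114 m

Rearranging for d: d = [D / (0.0942 · 870^0.337 · 30000^0.44 · 8.87^-0.22)]^(1/0.8).
D = 2350 m.
870^0.337 = 9.786
30000^0.44 = 93.31
8.87^-0.22 = 0.6187
Denominator = 0.0942 × 9.786 × 93.31 × 0.6187 = 53.22
D / 53.22 = 2350 / 53.22 = 44.16
d = 44.16^(1/0.8) = 44.16^1.25 = 113.8 m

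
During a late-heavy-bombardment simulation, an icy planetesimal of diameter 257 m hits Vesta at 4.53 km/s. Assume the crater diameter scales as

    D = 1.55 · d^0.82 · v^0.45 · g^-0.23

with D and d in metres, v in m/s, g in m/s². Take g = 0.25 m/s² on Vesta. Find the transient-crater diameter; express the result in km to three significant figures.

D ≈ 8.92 km

In SI units: v = 4530 m/s.
d^0.82 = 257^0.82 = 94.66
v^0.45 = 4530^0.45 = 44.18
g^-0.23 = 0.25^-0.23 = 1.376
D = 1.55 × 94.66 × 44.18 × 1.376 = 8920 m
   = 8.920 km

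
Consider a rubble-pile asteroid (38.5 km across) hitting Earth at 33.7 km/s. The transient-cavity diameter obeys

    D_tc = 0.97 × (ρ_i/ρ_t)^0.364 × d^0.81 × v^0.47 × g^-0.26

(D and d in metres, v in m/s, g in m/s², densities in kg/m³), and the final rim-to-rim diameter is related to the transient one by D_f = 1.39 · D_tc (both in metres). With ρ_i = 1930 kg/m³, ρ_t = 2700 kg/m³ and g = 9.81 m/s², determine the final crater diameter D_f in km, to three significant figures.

D_f ≈ 458 km

In SI: d = 38500 m, v = 33700 m/s.
(ρ_i/ρ_t)^0.364 = (1930/2700)^0.364 = 0.8850
d^0.81 = 38500^0.81 = 5179
v^0.47 = 33700^0.47 = 134.3
g^-0.26 = 9.81^-0.26 = 0.5523
D_tc = 0.97 × 0.8850 × 5179 × 134.3 × 0.5523 = 3.298 × 10^5 m
D_f = 1.39 × 3.298 × 10^5 = 4.584 × 10^5 m
     = 458.4 km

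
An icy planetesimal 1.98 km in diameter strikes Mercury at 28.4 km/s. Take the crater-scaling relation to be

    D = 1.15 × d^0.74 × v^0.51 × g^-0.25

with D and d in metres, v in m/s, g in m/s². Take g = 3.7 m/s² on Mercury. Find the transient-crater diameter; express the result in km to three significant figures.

D ≈ 42.6 km

In SI units: d = 1980 m, v = 28400 m/s.
d^0.74 = 1980^0.74 = 275.1
v^0.51 = 28400^0.51 = 186.7
g^-0.25 = 3.7^-0.25 = 0.7210
D = 1.15 × 275.1 × 186.7 × 0.7210 = 42586 m
   = 42.59 km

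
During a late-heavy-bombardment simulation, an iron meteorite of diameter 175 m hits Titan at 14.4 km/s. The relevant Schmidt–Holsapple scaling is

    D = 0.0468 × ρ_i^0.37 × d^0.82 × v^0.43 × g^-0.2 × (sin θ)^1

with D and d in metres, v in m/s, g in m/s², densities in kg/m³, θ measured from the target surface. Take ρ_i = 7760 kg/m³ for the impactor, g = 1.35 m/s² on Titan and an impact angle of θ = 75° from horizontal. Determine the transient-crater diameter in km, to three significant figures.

In SI units: v = 14400 m/s.
ρ_i^0.37 = 7760^0.37 = 27.49
d^0.82 = 175^0.82 = 69.07
v^0.43 = 14400^0.43 = 61.39
g^-0.2 = 1.35^-0.2 = 0.9417
(sin 75°)^1 = 0.9659^1 = 0.9659
D = 0.0468 × 27.49 × 69.07 × 61.39 × 0.9417 × 0.9659 = 4962 m
   = 4.962 km

D ≈ 4.96 km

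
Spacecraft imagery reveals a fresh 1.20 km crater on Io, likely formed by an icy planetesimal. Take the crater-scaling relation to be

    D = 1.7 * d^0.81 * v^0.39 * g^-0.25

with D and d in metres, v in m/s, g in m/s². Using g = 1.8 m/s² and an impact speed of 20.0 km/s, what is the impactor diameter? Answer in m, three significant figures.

d ≈ 33.5 m

Rearranging for d: d = [D / (1.7 · 20000^0.39 · 1.8^-0.25)]^(1/0.81).
D = 1200 m.
20000^0.39 = 47.58
1.8^-0.25 = 0.8633
Denominator = 1.7 × 47.58 × 0.8633 = 69.83
D / 69.83 = 1200 / 69.83 = 17.18
d = 17.18^(1/0.81) = 17.18^1.2346 = 33.48 m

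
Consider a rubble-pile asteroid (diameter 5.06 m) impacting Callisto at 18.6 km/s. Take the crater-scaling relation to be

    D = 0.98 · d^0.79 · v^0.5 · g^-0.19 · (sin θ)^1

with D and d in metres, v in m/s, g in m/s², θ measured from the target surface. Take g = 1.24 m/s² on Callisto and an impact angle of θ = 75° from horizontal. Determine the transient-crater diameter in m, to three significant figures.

In SI units: v = 18600 m/s.
d^0.79 = 5.06^0.79 = 3.600
v^0.5 = 18600^0.5 = 136.4
g^-0.19 = 1.24^-0.19 = 0.9600
(sin 75°)^1 = 0.9659^1 = 0.9659
D = 0.98 × 3.600 × 136.4 × 0.9600 × 0.9659 = 446.2 m

D ≈ 446 m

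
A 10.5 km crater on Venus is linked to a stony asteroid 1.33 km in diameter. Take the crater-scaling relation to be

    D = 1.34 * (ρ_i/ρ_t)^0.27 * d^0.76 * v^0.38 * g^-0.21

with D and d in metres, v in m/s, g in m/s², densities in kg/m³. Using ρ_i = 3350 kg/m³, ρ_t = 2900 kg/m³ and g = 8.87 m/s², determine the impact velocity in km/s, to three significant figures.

Rearranging for v: v = [D / (1.34 · (3350/2900)^0.27 · 1330^0.76 · 8.87^-0.21)]^(1/0.38).
D = 10500 m.
(3350/2900)^0.27 = 1.040
1330^0.76 = 236.7
8.87^-0.21 = 0.6323
Denominator = 1.34 × 1.040 × 236.7 × 0.6323 = 208.6
D / 208.6 = 10500 / 208.6 = 50.34
v = 50.34^(1/0.38) = 50.34^2.6316 = 30113 m/s

v ≈ 30.1 km/s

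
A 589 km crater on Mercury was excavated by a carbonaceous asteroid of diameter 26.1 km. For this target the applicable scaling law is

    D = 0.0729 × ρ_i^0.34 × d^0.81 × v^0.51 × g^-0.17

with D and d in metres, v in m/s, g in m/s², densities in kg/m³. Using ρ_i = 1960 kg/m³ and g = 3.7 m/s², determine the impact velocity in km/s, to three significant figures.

v ≈ 33.4 km/s

Rearranging for v: v = [D / (0.0729 · 1960^0.34 · 26100^0.81 · 3.7^-0.17)]^(1/0.51).
D = 589000 m.
1960^0.34 = 13.16
26100^0.81 = 3780
3.7^-0.17 = 0.8006
Denominator = 0.0729 × 13.16 × 3780 × 0.8006 = 2903
D / 2903 = 589000 / 2903 = 202.9
v = 202.9^(1/0.51) = 202.9^1.9608 = 33429 m/s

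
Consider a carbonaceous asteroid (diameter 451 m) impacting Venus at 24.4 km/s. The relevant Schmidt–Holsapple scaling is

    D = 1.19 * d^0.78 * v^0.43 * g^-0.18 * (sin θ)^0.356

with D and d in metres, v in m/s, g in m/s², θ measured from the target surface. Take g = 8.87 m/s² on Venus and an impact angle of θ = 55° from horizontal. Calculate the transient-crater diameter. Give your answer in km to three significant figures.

In SI units: v = 24400 m/s.
d^0.78 = 451^0.78 = 117.6
v^0.43 = 24400^0.43 = 77.02
g^-0.18 = 8.87^-0.18 = 0.6751
(sin 55°)^0.356 = 0.8192^0.356 = 0.9315
D = 1.19 × 117.6 × 77.02 × 0.6751 × 0.9315 = 6778 m
   = 6.778 km

D ≈ 6.78 km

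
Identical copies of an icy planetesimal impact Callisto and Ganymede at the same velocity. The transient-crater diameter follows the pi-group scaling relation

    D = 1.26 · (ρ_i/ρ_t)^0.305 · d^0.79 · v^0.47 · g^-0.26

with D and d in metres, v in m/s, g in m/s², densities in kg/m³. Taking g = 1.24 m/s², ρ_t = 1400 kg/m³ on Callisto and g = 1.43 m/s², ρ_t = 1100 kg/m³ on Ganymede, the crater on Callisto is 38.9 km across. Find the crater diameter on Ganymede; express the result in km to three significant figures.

The impactor-only factors (d, v, ρ_i) cancel in the ratio, leaving D_Ganymede/D_Callisto = (g_Ganymede/g_Callisto)^-0.26 · (ρ_t,Callisto/ρ_t,Ganymede)^0.305.
(1.43/1.24)^-0.26 = 1.153^-0.26 = 0.9637
(1400/1100)^0.305 = 1.273^0.305 = 1.076
Ratio = 0.9637 × 1.076 = 1.037
D_Ganymede = 1.037 × 38.9 km = 40.3 km

D ≈ 40.3 km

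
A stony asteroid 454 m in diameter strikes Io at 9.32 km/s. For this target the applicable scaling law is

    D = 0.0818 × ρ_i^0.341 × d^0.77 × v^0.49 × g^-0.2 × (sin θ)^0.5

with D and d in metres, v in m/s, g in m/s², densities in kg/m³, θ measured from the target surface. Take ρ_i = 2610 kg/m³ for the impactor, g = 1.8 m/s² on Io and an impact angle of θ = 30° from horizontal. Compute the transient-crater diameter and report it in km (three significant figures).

In SI units: v = 9320 m/s.
ρ_i^0.341 = 2610^0.341 = 14.62
d^0.77 = 454^0.77 = 111.2
v^0.49 = 9320^0.49 = 88.11
g^-0.2 = 1.8^-0.2 = 0.8891
(sin 30°)^0.5 = 0.5000^0.5 = 0.7071
D = 0.0818 × 14.62 × 111.2 × 88.11 × 0.8891 × 0.7071 = 7367 m
   = 7.367 km

D ≈ 7.37 km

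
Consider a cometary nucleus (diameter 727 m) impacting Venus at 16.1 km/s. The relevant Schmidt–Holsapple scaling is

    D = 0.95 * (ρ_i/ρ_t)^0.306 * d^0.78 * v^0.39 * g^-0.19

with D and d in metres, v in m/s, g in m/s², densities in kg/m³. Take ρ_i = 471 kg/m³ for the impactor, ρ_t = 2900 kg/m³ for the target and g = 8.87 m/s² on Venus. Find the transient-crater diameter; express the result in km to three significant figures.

In SI units: v = 16100 m/s.
(ρ_i/ρ_t)^0.306 = (471/2900)^0.306 = 0.5734
d^0.78 = 727^0.78 = 170.6
v^0.39 = 16100^0.39 = 43.72
g^-0.19 = 8.87^-0.19 = 0.6605
D = 0.95 × 0.5734 × 170.6 × 43.72 × 0.6605 = 2684 m
   = 2.684 km

D ≈ 2.68 km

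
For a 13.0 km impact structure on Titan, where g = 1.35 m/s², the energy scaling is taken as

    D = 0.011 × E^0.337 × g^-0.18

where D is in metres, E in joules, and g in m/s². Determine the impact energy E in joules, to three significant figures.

Rearranging: E = [D / (0.011 · g^-0.18)]^(1/0.337).
D = 13000 m.
g^-0.18 = 1.35^-0.18 = 0.9474
D / (0.011 × 0.9474) = 13000 / (0.01042) = 1.248 × 10^6
E = (1.248 × 10^6)^2.9674 = 1.230 × 10^18 J

E ≈ 1.23 × 10^18 J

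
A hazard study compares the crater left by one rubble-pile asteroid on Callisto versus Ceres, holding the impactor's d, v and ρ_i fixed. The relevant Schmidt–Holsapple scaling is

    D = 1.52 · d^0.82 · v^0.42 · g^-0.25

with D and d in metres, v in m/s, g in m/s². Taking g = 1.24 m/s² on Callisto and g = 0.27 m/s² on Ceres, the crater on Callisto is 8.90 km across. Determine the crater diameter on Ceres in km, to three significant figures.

All impactor-dependent factors cancel in the ratio, leaving D_Ceres/D_Callisto = (g_Ceres/g_Callisto)^-0.25.
(0.27/1.24)^-0.25 = 0.2177^-0.25 = 1.464
D_Ceres = 1.464 × 8.90 km = 13.0 km

D ≈ 13.0 km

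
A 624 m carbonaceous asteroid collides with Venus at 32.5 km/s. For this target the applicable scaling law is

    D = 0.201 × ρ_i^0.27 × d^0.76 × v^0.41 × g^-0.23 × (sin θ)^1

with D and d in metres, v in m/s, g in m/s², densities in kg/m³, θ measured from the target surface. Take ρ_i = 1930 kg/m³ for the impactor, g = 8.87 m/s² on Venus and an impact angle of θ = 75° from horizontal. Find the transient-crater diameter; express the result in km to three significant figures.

D ≈ 8.54 km

In SI units: v = 32500 m/s.
ρ_i^0.27 = 1930^0.27 = 7.711
d^0.76 = 624^0.76 = 133.1
v^0.41 = 32500^0.41 = 70.77
g^-0.23 = 8.87^-0.23 = 0.6053
(sin 75°)^1 = 0.9659^1 = 0.9659
D = 0.201 × 7.711 × 133.1 × 70.77 × 0.6053 × 0.9659 = 8536 m
   = 8.536 km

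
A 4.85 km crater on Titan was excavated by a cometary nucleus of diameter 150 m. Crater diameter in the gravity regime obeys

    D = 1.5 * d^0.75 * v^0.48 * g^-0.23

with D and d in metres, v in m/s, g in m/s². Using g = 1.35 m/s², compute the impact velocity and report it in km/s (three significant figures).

Rearranging for v: v = [D / (1.5 · 150^0.75 · 1.35^-0.23)]^(1/0.48).
D = 4850 m.
150^0.75 = 42.86
1.35^-0.23 = 0.9333
Denominator = 1.5 × 42.86 × 0.9333 = 60.00
D / 60.00 = 4850 / 60.00 = 80.83
v = 80.83^(1/0.48) = 80.83^2.0833 = 9420 m/s

v ≈ 9.42 km/s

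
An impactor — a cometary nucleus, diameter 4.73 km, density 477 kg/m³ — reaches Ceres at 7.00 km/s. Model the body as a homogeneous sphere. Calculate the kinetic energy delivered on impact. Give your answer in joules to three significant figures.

d = 4730 m; v = 7000 m/s.
Mass m = (π/6) ρ d³ = (π/6) × 477 × (4730)³ = 2.643 × 10^13 kg
E = ½ m v² = 0.5 × 2.643 × 10^13 × (7000)² = 6.475 × 10^20 J

E ≈ 6.48 × 10^20 J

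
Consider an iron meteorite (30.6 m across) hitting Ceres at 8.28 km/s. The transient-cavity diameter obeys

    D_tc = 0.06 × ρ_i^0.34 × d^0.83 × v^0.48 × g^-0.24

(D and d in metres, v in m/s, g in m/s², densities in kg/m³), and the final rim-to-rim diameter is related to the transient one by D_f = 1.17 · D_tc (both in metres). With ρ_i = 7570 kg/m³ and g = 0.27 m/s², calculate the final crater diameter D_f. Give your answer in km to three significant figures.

D_f ≈ 2.60 km

v = 8280 m/s.
ρ_i^0.34 = 7570^0.34 = 20.84
d^0.83 = 30.6^0.83 = 17.11
v^0.48 = 8280^0.48 = 75.97
g^-0.24 = 0.27^-0.24 = 1.369
D_tc = 0.06 × 20.84 × 17.11 × 75.97 × 1.369 = 2225 m
D_f = 1.17 × 2225 = 2603 m
     = 2.603 km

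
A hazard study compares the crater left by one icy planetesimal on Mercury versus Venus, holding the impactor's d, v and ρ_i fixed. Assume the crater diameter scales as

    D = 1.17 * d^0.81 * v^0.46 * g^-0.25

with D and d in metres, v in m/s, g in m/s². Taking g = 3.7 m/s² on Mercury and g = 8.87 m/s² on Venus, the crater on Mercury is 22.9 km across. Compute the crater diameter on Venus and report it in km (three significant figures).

D ≈ 18.4 km

All impactor-dependent factors cancel in the ratio, leaving D_Venus/D_Mercury = (g_Venus/g_Mercury)^-0.25.
(8.87/3.7)^-0.25 = 2.397^-0.25 = 0.8037
D_Venus = 0.8037 × 22.9 km = 18.4 km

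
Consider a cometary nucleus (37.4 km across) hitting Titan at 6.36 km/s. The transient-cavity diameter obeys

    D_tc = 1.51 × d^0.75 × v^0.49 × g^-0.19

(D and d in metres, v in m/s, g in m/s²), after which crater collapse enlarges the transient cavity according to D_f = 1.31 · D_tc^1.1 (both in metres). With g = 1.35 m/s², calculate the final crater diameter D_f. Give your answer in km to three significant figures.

D_f ≈ 1290 km

In SI: d = 37400 m, v = 6360 m/s.
d^0.75 = 37400^0.75 = 2689
v^0.49 = 6360^0.49 = 73.06
g^-0.19 = 1.35^-0.19 = 0.9446
D_tc = 1.51 × 2689 × 73.06 × 0.9446 = 2.802 × 10^5 m
D_f = 1.31 × (2.802 × 10^5)^1.1 = 1.287 × 10^6 m
     = 1287 km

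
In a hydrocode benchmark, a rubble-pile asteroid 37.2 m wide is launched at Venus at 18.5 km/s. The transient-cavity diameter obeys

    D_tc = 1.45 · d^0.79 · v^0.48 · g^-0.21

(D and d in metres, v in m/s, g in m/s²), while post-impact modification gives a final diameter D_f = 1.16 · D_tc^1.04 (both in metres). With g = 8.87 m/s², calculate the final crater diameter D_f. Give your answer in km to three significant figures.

D_f ≈ 2.79 km

v = 18500 m/s.
d^0.79 = 37.2^0.79 = 17.41
v^0.48 = 18500^0.48 = 111.7
g^-0.21 = 8.87^-0.21 = 0.6323
D_tc = 1.45 × 17.41 × 111.7 × 0.6323 = 1783 m
D_f = 1.16 × (1783)^1.04 = 2790 m
     = 2.790 km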